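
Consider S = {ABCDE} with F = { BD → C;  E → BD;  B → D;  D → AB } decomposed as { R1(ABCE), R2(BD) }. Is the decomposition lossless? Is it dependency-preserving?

Lossless test: (B)⁺ = {ABCD}, which contains all of one fragment — lossless.
Dependency preservation: BD → C; E → BD; D → AB are not contained in any single fragment, but the restricted closure of each left-hand side across the fragments still reaches the right-hand side; the remaining FDs each lie inside some fragment. All dependencies are preserved.

lossless and dependency-preserving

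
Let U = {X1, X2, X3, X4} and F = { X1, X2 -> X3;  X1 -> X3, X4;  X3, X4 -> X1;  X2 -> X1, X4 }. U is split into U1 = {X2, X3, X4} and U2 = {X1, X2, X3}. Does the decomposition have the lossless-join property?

Common attributes: U1 ∩ U2 = {X2, X3}.
Closure of {X2, X3}: X2 → X1, X4 applies, adding X1, X4. So (X2, X3)⁺ = {X1, X2, X3, X4}.
This closure contains every attribute of U1, so U1 ∩ U2 → U1. The join is lossless.

Yes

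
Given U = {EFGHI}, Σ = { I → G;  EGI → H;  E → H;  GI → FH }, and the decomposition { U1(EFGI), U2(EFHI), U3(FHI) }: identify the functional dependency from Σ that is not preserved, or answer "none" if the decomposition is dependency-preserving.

I → G lies within U1.
EGI → H: restricted closure across fragments reaches H.
E → H lies within U2.
GI → FH: restricted closure across fragments reaches FH.
Every dependency is enforceable on the fragments, so the decomposition is dependency-preserving.

none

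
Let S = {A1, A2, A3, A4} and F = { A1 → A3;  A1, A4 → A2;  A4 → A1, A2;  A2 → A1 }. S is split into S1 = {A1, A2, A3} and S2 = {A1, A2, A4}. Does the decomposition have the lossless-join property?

Common attributes: S1 ∩ S2 = {A1, A2}.
Closure of {A1, A2}: A1 → A3 applies, adding A3. So (A1, A2)⁺ = {A1, A2, A3}.
This closure contains every attribute of S1, so S1 ∩ S2 → S1. The join is lossless.

Yes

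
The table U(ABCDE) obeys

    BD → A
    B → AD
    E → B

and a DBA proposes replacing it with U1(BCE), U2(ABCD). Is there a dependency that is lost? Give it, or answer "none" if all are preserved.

none

BD → A lies within U2.
B → AD lies within U2.
E → B lies within U1.
Every dependency is enforceable on the fragments, so the decomposition is dependency-preserving.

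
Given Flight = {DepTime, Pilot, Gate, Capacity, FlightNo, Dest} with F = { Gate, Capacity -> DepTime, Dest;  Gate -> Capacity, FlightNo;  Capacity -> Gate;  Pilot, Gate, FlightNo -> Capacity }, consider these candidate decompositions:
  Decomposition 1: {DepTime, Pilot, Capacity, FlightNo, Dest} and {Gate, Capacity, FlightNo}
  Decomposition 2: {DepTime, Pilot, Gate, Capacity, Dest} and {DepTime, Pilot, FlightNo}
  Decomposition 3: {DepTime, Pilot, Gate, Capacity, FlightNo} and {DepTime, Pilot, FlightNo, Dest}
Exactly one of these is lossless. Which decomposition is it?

Decomposition 1: common = {Capacity, FlightNo}, closure = {DepTime, Gate, Capacity, FlightNo, Dest} → lossless.
Decomposition 2: common = {DepTime, Pilot}, closure = {DepTime, Pilot} → lossy.
Decomposition 3: common = {DepTime, Pilot, FlightNo}, closure = {DepTime, Pilot, FlightNo} → lossy.

Decomposition 1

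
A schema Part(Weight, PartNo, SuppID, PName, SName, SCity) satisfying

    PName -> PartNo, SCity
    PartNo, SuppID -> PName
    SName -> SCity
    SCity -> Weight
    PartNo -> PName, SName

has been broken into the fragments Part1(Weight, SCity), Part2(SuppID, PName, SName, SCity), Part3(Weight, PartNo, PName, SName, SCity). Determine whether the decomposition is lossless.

Yes

Chase test. Columns are Weight, PartNo, SuppID, PName, SName, SCity; row i has aⱼ where attribute j ∈ Parti, else bᵢⱼ.
Initial tableau (one row per fragment):
  row 1: a1 b12 b13 b14 b15 a6
  row 2: b21 b22 a3 a4 a5 a6
  row 3: a1 a2 b33 a4 a5 a6
Rows 2 and 3 agree on PName; apply PName→PartNo, SCity and equate their PartNo, SCity entries.
Rows 1 and 2 agree on SCity; apply SCity→Weight and equate their Weight entries.
Row 2 is now all distinguished symbols — the join is lossless.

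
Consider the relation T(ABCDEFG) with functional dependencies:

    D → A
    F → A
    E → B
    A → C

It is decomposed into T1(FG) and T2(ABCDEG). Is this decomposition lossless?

Common attributes: T1 ∩ T2 = {G}.
No dependency enlarges {G}, so (G)⁺ = {G}.
The closure contains neither all of T1 = {FG} nor all of T2 = {ABCDEG}, so the common attributes are not a superkey of either fragment. The join is lossy.

No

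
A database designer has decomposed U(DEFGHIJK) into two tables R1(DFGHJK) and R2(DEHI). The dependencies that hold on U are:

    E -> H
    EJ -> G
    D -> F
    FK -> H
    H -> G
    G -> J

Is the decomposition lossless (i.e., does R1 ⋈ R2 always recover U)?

No

Common attributes: R1 ∩ R2 = {DH}.
Closure of {DH}: D → F applies, adding F; H → G applies, adding G; G → J applies, adding J. So (DH)⁺ = {DFGHJ}.
The closure contains neither all of R1 = {DFGHJK} nor all of R2 = {DEHI}, so the common attributes are not a superkey of either fragment. The join is lossy.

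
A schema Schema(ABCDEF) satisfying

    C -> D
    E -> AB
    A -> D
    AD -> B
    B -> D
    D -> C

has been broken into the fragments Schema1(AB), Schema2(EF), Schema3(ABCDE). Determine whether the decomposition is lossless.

Yes

Chase test. Columns are ABCDEF; row i has aⱼ where attribute j ∈ Schemai, else bᵢⱼ.
Initial tableau (one row per fragment):
  row 1: a1 a2 b13 b14 b15 b16
  row 2: b21 b22 b23 b24 a5 a6
  row 3: a1 a2 a3 a4 a5 b36
Rows 2 and 3 agree on E; apply E→AB and equate their AB entries.
Rows 1 and 2 agree on A; apply A→D and equate their D entries.
Rows 1 and 3 agree on A; apply A→D and equate their D entries.
Rows 1 and 2 agree on D; apply D→C and equate their C entries.
Rows 1 and 3 agree on D; apply D→C and equate their C entries.
Row 2 is now all distinguished symbols — the join is lossless.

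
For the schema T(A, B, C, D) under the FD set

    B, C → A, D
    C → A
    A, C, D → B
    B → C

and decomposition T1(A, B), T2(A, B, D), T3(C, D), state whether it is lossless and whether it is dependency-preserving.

Lossless test (chase): Rows 1 and 2 agree on B; apply B→C and equate their C entries. Rows 1 and 2 agree on B, C; apply B, C→A, D and equate their A, D entries. No row becomes fully distinguished — the join is lossy.
Dependency preservation: the restricted closure of {C} across the fragments never reaches {A}, so C → A cannot be enforced without a join — not preserved.

lossy and not dependency-preserving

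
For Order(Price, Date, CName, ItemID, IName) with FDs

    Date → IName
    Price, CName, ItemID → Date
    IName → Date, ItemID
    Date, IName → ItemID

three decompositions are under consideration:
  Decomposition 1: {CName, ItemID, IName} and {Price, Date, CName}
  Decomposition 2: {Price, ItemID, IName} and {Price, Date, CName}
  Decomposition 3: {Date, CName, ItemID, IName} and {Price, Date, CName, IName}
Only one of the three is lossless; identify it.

Decomposition 3

Decomposition 1: common = {CName}, closure = {CName} → lossy.
Decomposition 2: common = {Price}, closure = {Price} → lossy.
Decomposition 3: common = {Date, CName, IName}, closure = {Date, CName, ItemID, IName} → lossless.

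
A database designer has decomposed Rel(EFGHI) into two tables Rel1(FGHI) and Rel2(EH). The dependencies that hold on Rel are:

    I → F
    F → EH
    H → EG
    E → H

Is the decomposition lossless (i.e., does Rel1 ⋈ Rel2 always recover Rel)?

Common attributes: Rel1 ∩ Rel2 = {H}.
Closure of {H}: H → EG applies, adding EG. So (H)⁺ = {EGH}.
This closure contains every attribute of Rel2, so Rel1 ∩ Rel2 → Rel2. The join is lossless.

Yes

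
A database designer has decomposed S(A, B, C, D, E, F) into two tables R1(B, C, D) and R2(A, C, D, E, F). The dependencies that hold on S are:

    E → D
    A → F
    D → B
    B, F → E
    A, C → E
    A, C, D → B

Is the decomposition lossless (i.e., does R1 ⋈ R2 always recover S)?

Yes

Common attributes: R1 ∩ R2 = {C, D}.
Closure of {C, D}: D → B applies, adding B. So (C, D)⁺ = {B, C, D}.
This closure contains every attribute of R1, so R1 ∩ R2 → R1. The join is lossless.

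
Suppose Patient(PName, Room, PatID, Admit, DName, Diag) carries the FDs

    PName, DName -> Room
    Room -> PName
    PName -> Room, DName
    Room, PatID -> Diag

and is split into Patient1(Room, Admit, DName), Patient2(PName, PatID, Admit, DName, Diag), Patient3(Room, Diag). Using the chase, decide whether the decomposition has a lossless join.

No

Chase test. Columns are PName, Room, PatID, Admit, DName, Diag; row i has aⱼ where attribute j ∈ Patienti, else bᵢⱼ.
Initial tableau (one row per fragment):
  row 1: b11 a2 b13 a4 a5 b16
  row 2: a1 b22 a3 a4 a5 a6
  row 3: b31 a2 b33 b34 b35 a6
Rows 1 and 3 agree on Room; apply Room→PName and equate their PName entries.
Rows 1 and 3 agree on PName; apply PName→Room, DName and equate their Room, DName entries.
No row becomes fully distinguished — the join is lossy.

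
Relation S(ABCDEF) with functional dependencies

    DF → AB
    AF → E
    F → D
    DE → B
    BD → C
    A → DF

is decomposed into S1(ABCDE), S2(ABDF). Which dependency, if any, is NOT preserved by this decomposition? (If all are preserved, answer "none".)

DF → AB lies within S2.
AF → E: restricted closure across fragments reaches E.
F → D lies within S2.
DE → B lies within S1.
BD → C lies within S1.
A → DF lies within S2.
Every dependency is enforceable on the fragments, so the decomposition is dependency-preserving.

none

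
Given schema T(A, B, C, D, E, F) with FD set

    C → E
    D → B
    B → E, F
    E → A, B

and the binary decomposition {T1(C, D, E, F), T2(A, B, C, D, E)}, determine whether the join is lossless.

Common attributes: T1 ∩ T2 = {C, D, E}.
Closure of {C, D, E}: D → B applies, adding B; B → E, F applies, adding F; E → A, B applies, adding A. So (C, D, E)⁺ = {A, B, C, D, E, F}.
This closure contains every attribute of T1, so T1 ∩ T2 → T1. The join is lossless.

Yes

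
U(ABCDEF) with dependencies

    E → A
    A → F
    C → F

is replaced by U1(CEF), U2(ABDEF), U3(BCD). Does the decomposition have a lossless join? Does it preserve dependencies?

lossy but dependency-preserving

Lossless test (chase): Rows 1 and 2 agree on E; apply E→A and equate their A entries. Rows 1 and 3 agree on C; apply C→F and equate their F entries. No row becomes fully distinguished — the join is lossy.
Dependency preservation: every FD's attributes lie within a single fragment, so each can be enforced locally — preserved.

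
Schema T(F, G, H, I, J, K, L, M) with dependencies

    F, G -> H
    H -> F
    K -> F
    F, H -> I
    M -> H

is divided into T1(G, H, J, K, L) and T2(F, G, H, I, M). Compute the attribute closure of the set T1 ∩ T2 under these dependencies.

T1 ∩ T2 = {G, H}.
H → F applies, adding F
F, H → I applies, adding I
Closure: {F, G, H, I}.

F, G, H, I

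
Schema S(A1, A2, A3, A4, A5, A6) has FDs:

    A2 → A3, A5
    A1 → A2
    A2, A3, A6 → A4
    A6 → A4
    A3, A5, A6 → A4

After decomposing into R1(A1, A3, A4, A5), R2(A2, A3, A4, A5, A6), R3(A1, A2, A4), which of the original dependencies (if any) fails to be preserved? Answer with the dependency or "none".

A2 → A3, A5 lies within R2.
A1 → A2 lies within R3.
A2, A3, A6 → A4 lies within R2.
A6 → A4 lies within R2.
A3, A5, A6 → A4 lies within R2.
Every dependency is enforceable on the fragments, so the decomposition is dependency-preserving.

none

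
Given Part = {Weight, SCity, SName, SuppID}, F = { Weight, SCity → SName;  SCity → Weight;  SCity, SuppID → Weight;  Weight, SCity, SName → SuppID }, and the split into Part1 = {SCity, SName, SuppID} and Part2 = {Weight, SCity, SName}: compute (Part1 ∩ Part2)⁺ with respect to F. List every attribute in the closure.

Part1 ∩ Part2 = {SCity, SName}.
SCity → Weight applies, adding Weight
Weight, SCity, SName → SuppID applies, adding SuppID
Closure: {Weight, SCity, SName, SuppID}.

Weight, SCity, SName, SuppID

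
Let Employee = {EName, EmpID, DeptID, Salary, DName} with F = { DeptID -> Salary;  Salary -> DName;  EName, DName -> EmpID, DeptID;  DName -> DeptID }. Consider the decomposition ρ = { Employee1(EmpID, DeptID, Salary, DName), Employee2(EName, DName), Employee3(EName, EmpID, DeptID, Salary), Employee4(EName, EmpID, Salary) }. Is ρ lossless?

Chase test. Columns are EName, EmpID, DeptID, Salary, DName; row i has aⱼ where attribute j ∈ Employeei, else bᵢⱼ.
Initial tableau (one row per fragment):
  row 1: b11 a2 a3 a4 a5
  row 2: a1 b22 b23 b24 a5
  row 3: a1 a2 a3 a4 b35
  row 4: a1 a2 b43 a4 b45
Rows 1 and 3 agree on Salary; apply Salary→DName and equate their DName entries.
Rows 1 and 4 agree on Salary; apply Salary→DName and equate their DName entries.
Rows 2 and 3 agree on EName, DName; apply EName, DName→EmpID, DeptID and equate their EmpID, DeptID entries.
Rows 2 and 4 agree on EName, DName; apply EName, DName→EmpID, DeptID and equate their EmpID, DeptID entries.
Rows 1 and 2 agree on DeptID; apply DeptID→Salary and equate their Salary entries.
Row 2 is now all distinguished symbols — the join is lossless.

Yes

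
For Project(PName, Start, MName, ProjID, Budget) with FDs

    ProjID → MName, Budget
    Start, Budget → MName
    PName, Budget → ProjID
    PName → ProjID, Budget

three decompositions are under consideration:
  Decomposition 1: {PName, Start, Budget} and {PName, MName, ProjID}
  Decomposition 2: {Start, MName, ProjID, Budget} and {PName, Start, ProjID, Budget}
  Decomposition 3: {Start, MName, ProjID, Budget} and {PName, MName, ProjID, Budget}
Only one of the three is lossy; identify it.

Decomposition 1: common = {PName}, closure = {PName, MName, ProjID, Budget} → lossless.
Decomposition 2: common = {Start, ProjID, Budget}, closure = {Start, MName, ProjID, Budget} → lossless.
Decomposition 3: common = {MName, ProjID, Budget}, closure = {MName, ProjID, Budget} → lossy.

Decomposition 3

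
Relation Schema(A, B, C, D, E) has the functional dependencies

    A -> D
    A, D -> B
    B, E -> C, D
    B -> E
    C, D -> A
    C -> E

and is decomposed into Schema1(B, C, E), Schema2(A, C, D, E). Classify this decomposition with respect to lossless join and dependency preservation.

lossy and not dependency-preserving

Lossless test: (C, E)⁺ = {C, E}, which is a superkey of neither fragment — lossy.
Dependency preservation: the restricted closure of {A, D} across the fragments never reaches {B}, so A, D → B cannot be enforced without a join — not preserved.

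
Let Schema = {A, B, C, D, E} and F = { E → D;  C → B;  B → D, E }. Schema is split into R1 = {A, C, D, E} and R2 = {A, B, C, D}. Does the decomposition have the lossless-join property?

Yes

Common attributes: R1 ∩ R2 = {A, C, D}.
Closure of {A, C, D}: C → B applies, adding B; B → D, E applies, adding E. So (A, C, D)⁺ = {A, B, C, D, E}.
This closure contains every attribute of R1, so R1 ∩ R2 → R1. The join is lossless.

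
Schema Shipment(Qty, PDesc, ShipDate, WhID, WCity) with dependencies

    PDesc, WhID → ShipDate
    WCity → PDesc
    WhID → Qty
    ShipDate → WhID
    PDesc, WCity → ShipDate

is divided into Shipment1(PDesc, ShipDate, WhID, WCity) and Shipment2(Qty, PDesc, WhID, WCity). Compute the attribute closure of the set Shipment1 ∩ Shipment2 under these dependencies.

Qty, PDesc, ShipDate, WhID, WCity

Shipment1 ∩ Shipment2 = {PDesc, WhID, WCity}.
PDesc, WhID → ShipDate applies, adding ShipDate
WhID → Qty applies, adding Qty
Closure: {Qty, PDesc, ShipDate, WhID, WCity}.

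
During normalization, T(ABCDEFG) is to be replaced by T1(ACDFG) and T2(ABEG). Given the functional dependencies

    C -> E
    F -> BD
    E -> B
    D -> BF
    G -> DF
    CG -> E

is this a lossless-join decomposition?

No

Common attributes: T1 ∩ T2 = {AG}.
Closure of {AG}: G → DF applies, adding DF; F → BD applies, adding B. So (AG)⁺ = {ABDFG}.
The closure contains neither all of T1 = {ACDFG} nor all of T2 = {ABEG}, so the common attributes are not a superkey of either fragment. The join is lossy.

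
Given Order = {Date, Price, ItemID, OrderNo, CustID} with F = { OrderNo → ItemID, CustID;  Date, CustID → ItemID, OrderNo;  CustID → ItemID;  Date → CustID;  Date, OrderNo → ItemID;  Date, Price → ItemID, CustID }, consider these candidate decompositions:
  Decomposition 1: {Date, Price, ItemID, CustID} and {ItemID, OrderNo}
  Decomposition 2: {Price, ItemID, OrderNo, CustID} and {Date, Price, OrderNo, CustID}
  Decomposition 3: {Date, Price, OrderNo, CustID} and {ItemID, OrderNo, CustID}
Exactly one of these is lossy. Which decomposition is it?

Decomposition 1

Decomposition 1: common = {ItemID}, closure = {ItemID} → lossy.
Decomposition 2: common = {Price, OrderNo, CustID}, closure = {Price, ItemID, OrderNo, CustID} → lossless.
Decomposition 3: common = {OrderNo, CustID}, closure = {ItemID, OrderNo, CustID} → lossless.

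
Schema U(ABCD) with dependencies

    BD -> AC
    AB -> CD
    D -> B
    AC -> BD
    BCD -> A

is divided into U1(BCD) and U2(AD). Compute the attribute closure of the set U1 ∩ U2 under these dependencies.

ABCD

U1 ∩ U2 = {D}.
D → B applies, adding B
BD → AC applies, adding AC
Closure: {ABCD}.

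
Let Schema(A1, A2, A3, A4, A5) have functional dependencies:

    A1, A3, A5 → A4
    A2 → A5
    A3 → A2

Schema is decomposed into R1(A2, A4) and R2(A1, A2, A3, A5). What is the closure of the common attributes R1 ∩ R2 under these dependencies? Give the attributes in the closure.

R1 ∩ R2 = {A2}.
A2 → A5 applies, adding A5
Closure: {A2, A5}.

A2, A5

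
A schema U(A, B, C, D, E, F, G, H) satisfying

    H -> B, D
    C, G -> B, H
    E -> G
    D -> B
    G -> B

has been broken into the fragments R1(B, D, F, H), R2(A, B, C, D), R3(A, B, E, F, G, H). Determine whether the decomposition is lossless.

No

Chase test. Columns are A, B, C, D, E, F, G, H; row i has aⱼ where attribute j ∈ Ri, else bᵢⱼ.
Initial tableau (one row per fragment):
  row 1: b11 a2 b13 a4 b15 a6 b17 a8
  row 2: a1 a2 a3 a4 b25 b26 b27 b28
  row 3: a1 a2 b33 b34 a5 a6 a7 a8
Rows 1 and 3 agree on H; apply H→B, D and equate their B, D entries.
No row becomes fully distinguished — the join is lossy.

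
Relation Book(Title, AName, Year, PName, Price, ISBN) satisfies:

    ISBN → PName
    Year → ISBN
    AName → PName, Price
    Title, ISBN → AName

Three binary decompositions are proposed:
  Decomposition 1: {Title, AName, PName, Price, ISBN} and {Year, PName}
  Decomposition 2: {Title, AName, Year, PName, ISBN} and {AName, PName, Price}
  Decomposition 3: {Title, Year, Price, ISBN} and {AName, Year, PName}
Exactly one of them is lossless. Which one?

Decomposition 1: common = {PName}, closure = {PName} → lossy.
Decomposition 2: common = {AName, PName}, closure = {AName, PName, Price} → lossless.
Decomposition 3: common = {Year}, closure = {Year, PName, ISBN} → lossy.

Decomposition 2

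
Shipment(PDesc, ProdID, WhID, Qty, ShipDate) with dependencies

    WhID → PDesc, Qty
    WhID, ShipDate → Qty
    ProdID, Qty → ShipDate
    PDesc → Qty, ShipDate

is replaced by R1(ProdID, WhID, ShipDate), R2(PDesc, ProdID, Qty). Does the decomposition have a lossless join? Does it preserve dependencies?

Lossless test: (ProdID)⁺ = {ProdID}, which is a superkey of neither fragment — lossy.
Dependency preservation: the restricted closure of {WhID} across the fragments never reaches {PDesc, Qty}, so WhID → PDesc, Qty cannot be enforced without a join — not preserved.

lossy and not dependency-preserving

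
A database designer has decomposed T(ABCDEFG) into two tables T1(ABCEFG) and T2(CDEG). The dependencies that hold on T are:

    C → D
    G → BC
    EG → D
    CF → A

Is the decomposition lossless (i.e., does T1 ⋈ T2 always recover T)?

Common attributes: T1 ∩ T2 = {CEG}.
Closure of {CEG}: C → D applies, adding D; G → BC applies, adding B. So (CEG)⁺ = {BCDEG}.
This closure contains every attribute of T2, so T1 ∩ T2 → T2. The join is lossless.

Yes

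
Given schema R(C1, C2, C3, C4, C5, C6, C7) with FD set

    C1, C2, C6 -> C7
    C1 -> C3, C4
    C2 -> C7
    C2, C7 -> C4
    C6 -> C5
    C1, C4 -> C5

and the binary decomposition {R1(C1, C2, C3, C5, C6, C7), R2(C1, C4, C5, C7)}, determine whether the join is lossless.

Yes

Common attributes: R1 ∩ R2 = {C1, C5, C7}.
Closure of {C1, C5, C7}: C1 → C3, C4 applies, adding C3, C4. So (C1, C5, C7)⁺ = {C1, C3, C4, C5, C7}.
This closure contains every attribute of R2, so R1 ∩ R2 → R2. The join is lossless.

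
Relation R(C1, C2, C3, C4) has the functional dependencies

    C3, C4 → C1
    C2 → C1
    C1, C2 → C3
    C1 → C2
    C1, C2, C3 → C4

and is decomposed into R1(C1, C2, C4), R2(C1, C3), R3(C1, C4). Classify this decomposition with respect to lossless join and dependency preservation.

Lossless test (chase): Rows 1 and 2 agree on C1; apply C1→C2 and equate their C2 entries. Rows 1 and 3 agree on C1; apply C1→C2 and equate their C2 entries. Rows 1 and 2 agree on C1, C2; apply C1, C2→C3 and equate their C3 entries. Rows 1 and 3 agree on C1, C2; apply C1, C2→C3 and equate their C3 entries. Rows 1 and 2 agree on C1, C2, C3; apply C1, C2, C3→C4 and equate their C4 entries. Row 1 is now all distinguished symbols — the join is lossless.
Dependency preservation: the restricted closure of {C3, C4} across the fragments never reaches {C1}, so C3, C4 → C1 cannot be enforced without a join — not preserved.

lossless but not dependency-preserving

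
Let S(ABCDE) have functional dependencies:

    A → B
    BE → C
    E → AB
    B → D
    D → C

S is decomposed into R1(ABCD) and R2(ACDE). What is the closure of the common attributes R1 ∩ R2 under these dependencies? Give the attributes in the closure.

ABCD

R1 ∩ R2 = {ACD}.
A → B applies, adding B
Closure: {ABCD}.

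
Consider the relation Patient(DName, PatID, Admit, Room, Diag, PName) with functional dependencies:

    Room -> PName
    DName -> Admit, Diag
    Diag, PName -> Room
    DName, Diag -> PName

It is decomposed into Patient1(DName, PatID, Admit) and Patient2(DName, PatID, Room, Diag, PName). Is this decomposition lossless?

Common attributes: Patient1 ∩ Patient2 = {DName, PatID}.
Closure of {DName, PatID}: DName → Admit, Diag applies, adding Admit, Diag; DName, Diag → PName applies, adding PName; Diag, PName → Room applies, adding Room. So (DName, PatID)⁺ = {DName, PatID, Admit, Room, Diag, PName}.
This closure contains every attribute of Patient1, so Patient1 ∩ Patient2 → Patient1. The join is lossless.

Yes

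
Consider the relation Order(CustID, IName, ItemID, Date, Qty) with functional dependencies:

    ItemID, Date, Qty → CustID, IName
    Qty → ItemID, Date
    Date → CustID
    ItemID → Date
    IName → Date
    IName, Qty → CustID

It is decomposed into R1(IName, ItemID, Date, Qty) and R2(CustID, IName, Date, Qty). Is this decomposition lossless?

Yes

Common attributes: R1 ∩ R2 = {IName, Date, Qty}.
Closure of {IName, Date, Qty}: Qty → ItemID, Date applies, adding ItemID; Date → CustID applies, adding CustID. So (IName, Date, Qty)⁺ = {CustID, IName, ItemID, Date, Qty}.
This closure contains every attribute of R1, so R1 ∩ R2 → R1. The join is lossless.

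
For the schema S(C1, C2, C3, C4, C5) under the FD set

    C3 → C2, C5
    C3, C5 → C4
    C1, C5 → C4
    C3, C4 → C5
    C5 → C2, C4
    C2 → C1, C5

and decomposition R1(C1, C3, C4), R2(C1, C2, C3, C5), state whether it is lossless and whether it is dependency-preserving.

lossless but not dependency-preserving

Lossless test: (C1, C3)⁺ = {C1, C2, C3, C4, C5}, which contains all of one fragment — lossless.
Dependency preservation: the restricted closure of {C1, C5} across the fragments never reaches {C4}, so C1, C5 → C4 cannot be enforced without a join — not preserved.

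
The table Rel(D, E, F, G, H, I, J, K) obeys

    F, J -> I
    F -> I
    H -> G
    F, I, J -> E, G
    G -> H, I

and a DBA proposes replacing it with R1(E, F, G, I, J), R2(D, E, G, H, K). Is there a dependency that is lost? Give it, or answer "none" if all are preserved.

none

F, J → I lies within R1.
F → I lies within R1.
H → G lies within R2.
F, I, J → E, G lies within R1.
G → H, I: restricted closure across fragments reaches H, I.
Every dependency is enforceable on the fragments, so the decomposition is dependency-preserving.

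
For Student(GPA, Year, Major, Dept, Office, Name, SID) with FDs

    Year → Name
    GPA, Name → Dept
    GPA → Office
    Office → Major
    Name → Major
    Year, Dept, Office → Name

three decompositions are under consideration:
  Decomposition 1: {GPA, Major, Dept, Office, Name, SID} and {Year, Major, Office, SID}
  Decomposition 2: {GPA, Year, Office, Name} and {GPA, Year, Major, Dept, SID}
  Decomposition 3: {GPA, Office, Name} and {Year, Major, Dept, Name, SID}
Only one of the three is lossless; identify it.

Decomposition 2

Decomposition 1: common = {Major, Office, SID}, closure = {Major, Office, SID} → lossy.
Decomposition 2: common = {GPA, Year}, closure = {GPA, Year, Major, Dept, Office, Name} → lossless.
Decomposition 3: common = {Name}, closure = {Major, Name} → lossy.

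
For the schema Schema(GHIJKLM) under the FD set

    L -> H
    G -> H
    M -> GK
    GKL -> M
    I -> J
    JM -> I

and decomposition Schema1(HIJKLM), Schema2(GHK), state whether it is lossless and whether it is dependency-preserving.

Lossless test: (HK)⁺ = {HK}, which is a superkey of neither fragment — lossy.
Dependency preservation: the restricted closure of {M} across the fragments never reaches {GK}, so M → GK cannot be enforced without a join — not preserved.

lossy and not dependency-preserving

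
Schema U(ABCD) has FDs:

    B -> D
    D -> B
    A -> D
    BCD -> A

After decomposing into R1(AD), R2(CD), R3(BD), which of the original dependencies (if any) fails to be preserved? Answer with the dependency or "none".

Check BCD → A: no single fragment contains all of {ABCD}, and the restricted closure of {BCD} across the fragments never reaches {A}.
B → D is preserved.
D → B is preserved.
A → D is preserved.

BCD -> A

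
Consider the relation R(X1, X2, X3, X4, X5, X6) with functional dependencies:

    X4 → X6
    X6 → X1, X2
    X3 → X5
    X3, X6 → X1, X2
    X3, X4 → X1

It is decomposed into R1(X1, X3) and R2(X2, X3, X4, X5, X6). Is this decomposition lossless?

No

Common attributes: R1 ∩ R2 = {X3}.
Closure of {X3}: X3 → X5 applies, adding X5. So (X3)⁺ = {X3, X5}.
The closure contains neither all of R1 = {X1, X3} nor all of R2 = {X2, X3, X4, X5, X6}, so the common attributes are not a superkey of either fragment. The join is lossy.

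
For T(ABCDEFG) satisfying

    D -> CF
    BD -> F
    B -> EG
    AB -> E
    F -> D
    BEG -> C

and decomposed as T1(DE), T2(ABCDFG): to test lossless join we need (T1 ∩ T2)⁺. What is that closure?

T1 ∩ T2 = {D}.
D → CF applies, adding CF
Closure: {CDF}.

CDF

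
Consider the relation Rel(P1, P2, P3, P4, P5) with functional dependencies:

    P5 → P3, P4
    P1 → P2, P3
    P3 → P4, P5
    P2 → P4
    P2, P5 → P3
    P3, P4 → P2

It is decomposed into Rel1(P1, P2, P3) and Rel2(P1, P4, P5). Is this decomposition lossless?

Yes

Common attributes: Rel1 ∩ Rel2 = {P1}.
Closure of {P1}: P1 → P2, P3 applies, adding P2, P3; P3 → P4, P5 applies, adding P4, P5. So (P1)⁺ = {P1, P2, P3, P4, P5}.
This closure contains every attribute of Rel1, so Rel1 ∩ Rel2 → Rel1. The join is lossless.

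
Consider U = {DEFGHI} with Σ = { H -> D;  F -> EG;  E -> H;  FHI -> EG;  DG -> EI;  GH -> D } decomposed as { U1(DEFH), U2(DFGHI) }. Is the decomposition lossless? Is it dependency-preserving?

Lossless test: (DFH)⁺ = {DEFGHI}, which contains all of one fragment — lossless.
Dependency preservation: the restricted closure of {DG} across the fragments never reaches {EI}, so DG → EI cannot be enforced without a join — not preserved.

lossless but not dependency-preserving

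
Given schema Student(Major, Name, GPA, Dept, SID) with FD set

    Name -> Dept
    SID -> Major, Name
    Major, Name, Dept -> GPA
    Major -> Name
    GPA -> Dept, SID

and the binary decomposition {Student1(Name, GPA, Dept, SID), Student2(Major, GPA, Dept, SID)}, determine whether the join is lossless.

Common attributes: Student1 ∩ Student2 = {GPA, Dept, SID}.
Closure of {GPA, Dept, SID}: SID → Major, Name applies, adding Major, Name. So (GPA, Dept, SID)⁺ = {Major, Name, GPA, Dept, SID}.
This closure contains every attribute of Student1, so Student1 ∩ Student2 → Student1. The join is lossless.

Yes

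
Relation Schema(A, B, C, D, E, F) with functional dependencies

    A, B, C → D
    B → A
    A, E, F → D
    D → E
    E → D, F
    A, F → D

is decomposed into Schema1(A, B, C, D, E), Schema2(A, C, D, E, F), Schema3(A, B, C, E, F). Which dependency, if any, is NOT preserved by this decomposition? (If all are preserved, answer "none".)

A, B, C → D lies within Schema1.
B → A lies within Schema1.
A, E, F → D lies within Schema2.
D → E lies within Schema1.
E → D, F lies within Schema2.
A, F → D lies within Schema2.
Every dependency is enforceable on the fragments, so the decomposition is dependency-preserving.

none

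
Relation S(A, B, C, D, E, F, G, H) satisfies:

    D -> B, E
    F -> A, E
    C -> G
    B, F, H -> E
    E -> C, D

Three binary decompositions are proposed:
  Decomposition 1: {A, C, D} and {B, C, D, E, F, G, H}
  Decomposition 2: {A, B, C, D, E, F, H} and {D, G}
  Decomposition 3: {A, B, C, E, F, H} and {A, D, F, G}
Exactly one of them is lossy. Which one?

Decomposition 1

Decomposition 1: common = {C, D}, closure = {B, C, D, E, G} → lossy.
Decomposition 2: common = {D}, closure = {B, C, D, E, G} → lossless.
Decomposition 3: common = {A, F}, closure = {A, B, C, D, E, F, G} → lossless.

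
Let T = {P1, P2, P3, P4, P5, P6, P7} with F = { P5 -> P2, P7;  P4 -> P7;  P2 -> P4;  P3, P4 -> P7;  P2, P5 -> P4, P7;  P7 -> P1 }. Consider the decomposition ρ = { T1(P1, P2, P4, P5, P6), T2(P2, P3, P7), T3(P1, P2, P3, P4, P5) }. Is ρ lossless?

No

Chase test. Columns are P1, P2, P3, P4, P5, P6, P7; row i has aⱼ where attribute j ∈ Ti, else bᵢⱼ.
Initial tableau (one row per fragment):
  row 1: a1 a2 b13 a4 a5 a6 b17
  row 2: b21 a2 a3 b24 b25 b26 a7
  row 3: a1 a2 a3 a4 a5 b36 b37
Rows 1 and 3 agree on P5; apply P5→P2, P7 and equate their P2, P7 entries.
Rows 1 and 2 agree on P2; apply P2→P4 and equate their P4 entries.
Rows 2 and 3 agree on P3, P4; apply P3, P4→P7 and equate their P7 entries.
Rows 1 and 2 agree on P7; apply P7→P1 and equate their P1 entries.
No row becomes fully distinguished — the join is lossy.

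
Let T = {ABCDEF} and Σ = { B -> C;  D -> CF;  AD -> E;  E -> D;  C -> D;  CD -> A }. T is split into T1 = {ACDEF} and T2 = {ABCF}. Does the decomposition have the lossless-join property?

Yes

Common attributes: T1 ∩ T2 = {ACF}.
Closure of {ACF}: C → D applies, adding D; AD → E applies, adding E. So (ACF)⁺ = {ACDEF}.
This closure contains every attribute of T1, so T1 ∩ T2 → T1. The join is lossless.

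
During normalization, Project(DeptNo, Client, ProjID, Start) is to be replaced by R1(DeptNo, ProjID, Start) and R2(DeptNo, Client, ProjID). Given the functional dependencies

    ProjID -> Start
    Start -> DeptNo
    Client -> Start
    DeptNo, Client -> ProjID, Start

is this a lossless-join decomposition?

Common attributes: R1 ∩ R2 = {DeptNo, ProjID}.
Closure of {DeptNo, ProjID}: ProjID → Start applies, adding Start. So (DeptNo, ProjID)⁺ = {DeptNo, ProjID, Start}.
This closure contains every attribute of R1, so R1 ∩ R2 → R1. The join is lossless.

Yes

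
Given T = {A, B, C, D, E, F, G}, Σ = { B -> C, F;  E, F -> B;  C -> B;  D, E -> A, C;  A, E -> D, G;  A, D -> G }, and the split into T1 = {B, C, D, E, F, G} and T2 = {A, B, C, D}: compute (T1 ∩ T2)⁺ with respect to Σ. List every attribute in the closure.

B, C, D, F

T1 ∩ T2 = {B, C, D}.
B → C, F applies, adding F
Closure: {B, C, D, F}.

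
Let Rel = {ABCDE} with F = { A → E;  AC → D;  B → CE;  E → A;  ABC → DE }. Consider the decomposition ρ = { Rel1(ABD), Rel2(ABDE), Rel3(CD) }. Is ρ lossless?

Chase test. Columns are ABCDE; row i has aⱼ where attribute j ∈ Reli, else bᵢⱼ.
Initial tableau (one row per fragment):
  row 1: a1 a2 b13 a4 b15
  row 2: a1 a2 b23 a4 a5
  row 3: b31 b32 a3 a4 b35
Rows 1 and 2 agree on A; apply A→E and equate their E entries.
Rows 1 and 2 agree on B; apply B→CE and equate their CE entries.
No row becomes fully distinguished — the join is lossy.

No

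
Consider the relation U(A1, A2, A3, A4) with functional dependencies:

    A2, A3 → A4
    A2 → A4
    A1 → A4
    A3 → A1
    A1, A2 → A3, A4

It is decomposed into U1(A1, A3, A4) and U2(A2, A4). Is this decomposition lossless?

Common attributes: U1 ∩ U2 = {A4}.
No dependency enlarges {A4}, so (A4)⁺ = {A4}.
The closure contains neither all of U1 = {A1, A3, A4} nor all of U2 = {A2, A4}, so the common attributes are not a superkey of either fragment. The join is lossy.

No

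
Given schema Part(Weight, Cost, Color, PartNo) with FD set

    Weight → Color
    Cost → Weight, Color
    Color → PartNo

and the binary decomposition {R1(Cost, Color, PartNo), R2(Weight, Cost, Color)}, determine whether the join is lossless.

Common attributes: R1 ∩ R2 = {Cost, Color}.
Closure of {Cost, Color}: Cost → Weight, Color applies, adding Weight; Color → PartNo applies, adding PartNo. So (Cost, Color)⁺ = {Weight, Cost, Color, PartNo}.
This closure contains every attribute of R1, so R1 ∩ R2 → R1. The join is lossless.

Yes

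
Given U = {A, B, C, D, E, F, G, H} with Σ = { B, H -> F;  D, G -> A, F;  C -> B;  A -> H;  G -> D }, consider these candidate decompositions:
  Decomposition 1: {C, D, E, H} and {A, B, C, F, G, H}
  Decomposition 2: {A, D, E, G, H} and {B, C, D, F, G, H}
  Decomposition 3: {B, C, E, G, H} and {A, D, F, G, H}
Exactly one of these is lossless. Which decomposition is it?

Decomposition 3

Decomposition 1: common = {C, H}, closure = {B, C, F, H} → lossy.
Decomposition 2: common = {D, G, H}, closure = {A, D, F, G, H} → lossy.
Decomposition 3: common = {G, H}, closure = {A, D, F, G, H} → lossless.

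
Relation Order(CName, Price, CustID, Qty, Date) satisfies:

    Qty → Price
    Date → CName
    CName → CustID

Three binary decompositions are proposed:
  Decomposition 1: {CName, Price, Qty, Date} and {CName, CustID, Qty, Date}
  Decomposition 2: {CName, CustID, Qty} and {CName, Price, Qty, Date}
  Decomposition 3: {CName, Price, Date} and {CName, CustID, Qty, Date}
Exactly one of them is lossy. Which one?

Decomposition 3

Decomposition 1: common = {CName, Qty, Date}, closure = {CName, Price, CustID, Qty, Date} → lossless.
Decomposition 2: common = {CName, Qty}, closure = {CName, Price, CustID, Qty} → lossless.
Decomposition 3: common = {CName, Date}, closure = {CName, CustID, Date} → lossy.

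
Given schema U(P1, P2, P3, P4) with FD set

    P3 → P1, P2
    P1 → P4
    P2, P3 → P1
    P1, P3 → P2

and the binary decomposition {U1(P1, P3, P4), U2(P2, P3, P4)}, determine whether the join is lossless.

Yes

Common attributes: U1 ∩ U2 = {P3, P4}.
Closure of {P3, P4}: P3 → P1, P2 applies, adding P1, P2. So (P3, P4)⁺ = {P1, P2, P3, P4}.
This closure contains every attribute of U1, so U1 ∩ U2 → U1. The join is lossless.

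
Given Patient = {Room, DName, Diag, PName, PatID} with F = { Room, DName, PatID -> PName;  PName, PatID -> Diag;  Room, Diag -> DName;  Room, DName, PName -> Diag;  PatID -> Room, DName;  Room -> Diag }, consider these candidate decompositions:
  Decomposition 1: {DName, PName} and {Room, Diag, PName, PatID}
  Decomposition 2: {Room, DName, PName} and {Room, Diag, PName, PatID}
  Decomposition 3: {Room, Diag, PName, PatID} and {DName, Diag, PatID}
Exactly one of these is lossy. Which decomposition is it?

Decomposition 1: common = {PName}, closure = {PName} → lossy.
Decomposition 2: common = {Room, PName}, closure = {Room, DName, Diag, PName} → lossless.
Decomposition 3: common = {Diag, PatID}, closure = {Room, DName, Diag, PName, PatID} → lossless.

Decomposition 1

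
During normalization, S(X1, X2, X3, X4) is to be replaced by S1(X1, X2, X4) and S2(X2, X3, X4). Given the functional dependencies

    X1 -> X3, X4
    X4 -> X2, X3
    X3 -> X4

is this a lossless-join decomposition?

Yes

Common attributes: S1 ∩ S2 = {X2, X4}.
Closure of {X2, X4}: X4 → X2, X3 applies, adding X3. So (X2, X4)⁺ = {X2, X3, X4}.
This closure contains every attribute of S2, so S1 ∩ S2 → S2. The join is lossless.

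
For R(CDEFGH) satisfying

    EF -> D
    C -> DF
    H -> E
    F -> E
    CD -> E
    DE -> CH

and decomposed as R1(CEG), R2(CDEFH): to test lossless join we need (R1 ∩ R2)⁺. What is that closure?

CDEFH

R1 ∩ R2 = {CE}.
C → DF applies, adding DF
DE → CH applies, adding H
Closure: {CDEFH}.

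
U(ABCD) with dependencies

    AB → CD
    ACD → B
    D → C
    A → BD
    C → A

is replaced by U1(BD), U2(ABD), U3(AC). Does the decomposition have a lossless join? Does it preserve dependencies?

Lossless test (chase): Rows 1 and 2 agree on D; apply D→C and equate their C entries. Rows 2 and 3 agree on A; apply A→BD and equate their BD entries. Rows 1 and 2 agree on C; apply C→A and equate their A entries. Rows 1 and 3 agree on AB; apply AB→CD and equate their CD entries. Row 1 is now all distinguished symbols — the join is lossless.
Dependency preservation: AB → CD; ACD → B; D → C are not contained in any single fragment, but the restricted closure of each left-hand side across the fragments still reaches the right-hand side; the remaining FDs each lie inside some fragment. All dependencies are preserved.

lossless and dependency-preserving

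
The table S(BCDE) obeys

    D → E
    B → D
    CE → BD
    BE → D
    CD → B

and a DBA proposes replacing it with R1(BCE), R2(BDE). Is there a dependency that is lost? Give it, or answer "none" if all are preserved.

D → E lies within R2.
B → D lies within R2.
CE → BD: restricted closure across fragments reaches BD.
BE → D lies within R2.
CD → B: restricted closure across fragments reaches B.
Every dependency is enforceable on the fragments, so the decomposition is dependency-preserving.

none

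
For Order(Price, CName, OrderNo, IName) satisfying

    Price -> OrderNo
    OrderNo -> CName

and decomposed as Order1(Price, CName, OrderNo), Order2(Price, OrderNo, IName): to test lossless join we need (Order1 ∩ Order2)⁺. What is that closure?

Order1 ∩ Order2 = {Price, OrderNo}.
OrderNo → CName applies, adding CName
Closure: {Price, CName, OrderNo}.

Price, CName, OrderNo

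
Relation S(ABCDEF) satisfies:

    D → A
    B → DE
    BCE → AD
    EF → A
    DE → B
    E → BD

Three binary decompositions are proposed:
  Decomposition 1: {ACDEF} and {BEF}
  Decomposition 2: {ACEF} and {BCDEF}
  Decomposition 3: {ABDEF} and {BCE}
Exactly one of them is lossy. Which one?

Decomposition 1: common = {EF}, closure = {ABDEF} → lossless.
Decomposition 2: common = {CEF}, closure = {ABCDEF} → lossless.
Decomposition 3: common = {BE}, closure = {ABDE} → lossy.

Decomposition 3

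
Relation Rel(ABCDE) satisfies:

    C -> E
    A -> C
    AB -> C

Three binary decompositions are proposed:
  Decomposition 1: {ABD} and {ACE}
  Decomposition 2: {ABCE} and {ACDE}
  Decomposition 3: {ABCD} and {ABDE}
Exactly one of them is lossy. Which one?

Decomposition 1: common = {A}, closure = {ACE} → lossless.
Decomposition 2: common = {ACE}, closure = {ACE} → lossy.
Decomposition 3: common = {ABD}, closure = {ABCDE} → lossless.

Decomposition 2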